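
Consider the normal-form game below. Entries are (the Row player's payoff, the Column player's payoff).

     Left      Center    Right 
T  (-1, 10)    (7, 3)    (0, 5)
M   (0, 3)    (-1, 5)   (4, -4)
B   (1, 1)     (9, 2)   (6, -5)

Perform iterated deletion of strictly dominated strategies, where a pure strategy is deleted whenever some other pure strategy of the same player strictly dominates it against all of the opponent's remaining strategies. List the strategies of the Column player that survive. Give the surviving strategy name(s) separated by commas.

Center

The Row player's strategy T is strictly dominated by B (Left: 1>-1, Center: 9>7, Right: 6>0) and is removed.
For the Row player, B strictly dominates M on the remaining columns (Left: 1>0, Center: 9>-1, Right: 6>4); eliminate M.
Column Left is eliminated: Center beats it against every remaining row (B: 2>1).
Column Right is eliminated: Center beats it against every remaining row (B: 2>-5).
Among the remaining strategies, none is strictly dominated by another pure strategy of the same player, so the elimination stops.
Surviving strategies — the Row player: {B}; the Column player: {Center}.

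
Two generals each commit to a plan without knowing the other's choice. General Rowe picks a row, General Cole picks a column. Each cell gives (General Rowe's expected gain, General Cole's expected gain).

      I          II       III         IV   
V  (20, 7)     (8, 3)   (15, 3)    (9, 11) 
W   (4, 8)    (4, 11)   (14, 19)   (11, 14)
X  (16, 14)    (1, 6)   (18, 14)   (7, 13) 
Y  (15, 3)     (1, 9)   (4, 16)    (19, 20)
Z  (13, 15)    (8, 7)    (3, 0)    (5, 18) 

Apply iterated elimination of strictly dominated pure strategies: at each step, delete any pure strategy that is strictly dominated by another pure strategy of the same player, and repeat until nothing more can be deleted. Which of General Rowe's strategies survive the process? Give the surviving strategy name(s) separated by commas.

For General Cole, IV strictly dominates II on the remaining rows (V: 11>3, W: 14>11, X: 13>6, Y: 20>9, Z: 18>7); eliminate II.
For General Rowe, V strictly dominates Z on the remaining columns (I: 20>13, III: 15>3, IV: 9>5); eliminate Z.
Among the remaining strategies, none is strictly dominated by another pure strategy of the same player, so the elimination stops.
Surviving strategies — General Rowe: {V, W, X, Y}; General Cole: {I, III, IV}.

V, W, X, Y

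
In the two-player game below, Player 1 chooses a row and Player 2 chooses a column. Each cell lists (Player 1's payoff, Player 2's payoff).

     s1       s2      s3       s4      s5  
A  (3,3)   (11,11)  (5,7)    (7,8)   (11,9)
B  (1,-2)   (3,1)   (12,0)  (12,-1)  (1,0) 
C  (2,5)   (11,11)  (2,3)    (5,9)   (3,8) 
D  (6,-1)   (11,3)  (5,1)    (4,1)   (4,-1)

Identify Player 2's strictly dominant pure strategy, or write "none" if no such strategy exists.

s2

s2 vs s1: A: 11>3, B: 1>-2, C: 11>5, D: 3>-1.
s2 vs s3: A: 11>7, B: 1>0, C: 11>3, D: 3>1.
s2 vs s4: A: 11>8, B: 1>-1, C: 11>9, D: 3>1.
s2 vs s5: A: 11>9, B: 1>0, C: 11>8, D: 3>-1.
s2 strictly beats every other strategy against every opponent action, so it is strictly dominant.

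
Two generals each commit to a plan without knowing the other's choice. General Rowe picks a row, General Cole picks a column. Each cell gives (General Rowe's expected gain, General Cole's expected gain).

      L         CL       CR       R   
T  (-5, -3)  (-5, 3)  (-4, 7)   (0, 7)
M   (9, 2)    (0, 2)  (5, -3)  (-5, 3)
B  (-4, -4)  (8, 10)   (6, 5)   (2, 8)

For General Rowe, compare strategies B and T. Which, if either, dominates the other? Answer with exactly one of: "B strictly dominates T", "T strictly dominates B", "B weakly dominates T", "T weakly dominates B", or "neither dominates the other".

B strictly dominates T

B's payoffs vs T's, by General Cole's action — L: -4>-5, CL: 8>-5, CR: 6>-4, R: 2>0.
Every comparison favours B, so B strictly dominates T.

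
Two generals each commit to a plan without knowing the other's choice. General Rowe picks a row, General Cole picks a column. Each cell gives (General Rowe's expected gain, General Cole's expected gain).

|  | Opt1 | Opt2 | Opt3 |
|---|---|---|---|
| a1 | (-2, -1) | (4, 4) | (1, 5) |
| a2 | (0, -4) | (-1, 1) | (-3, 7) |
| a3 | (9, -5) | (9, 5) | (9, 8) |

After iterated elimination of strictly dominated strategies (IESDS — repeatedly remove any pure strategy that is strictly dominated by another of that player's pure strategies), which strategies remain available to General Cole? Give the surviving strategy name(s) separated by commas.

Row a1 is eliminated: a3 beats it against every remaining column (Opt1: 9>-2, Opt2: 9>4, Opt3: 9>1).
For General Rowe, a3 strictly dominates a2 on the remaining columns (Opt1: 9>0, Opt2: 9>-1, Opt3: 9>-3); eliminate a2.
Column Opt1 is eliminated: Opt2 beats it against every remaining row (a3: 5>-5).
For General Cole, Opt3 strictly dominates Opt2 on the remaining rows (a3: 8>5); eliminate Opt2.
Among the remaining strategies, none is strictly dominated by another pure strategy of the same player, so the elimination stops.
Surviving strategies — General Rowe: {a3}; General Cole: {Opt3}.

Opt3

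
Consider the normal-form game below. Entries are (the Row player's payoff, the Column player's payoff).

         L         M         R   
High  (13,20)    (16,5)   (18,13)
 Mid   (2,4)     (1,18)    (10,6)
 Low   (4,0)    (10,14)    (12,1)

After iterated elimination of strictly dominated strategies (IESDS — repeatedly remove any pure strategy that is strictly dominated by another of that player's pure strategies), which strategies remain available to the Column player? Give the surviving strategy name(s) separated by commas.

Row Mid is eliminated: High beats it against every remaining column (L: 13>2, M: 16>1, R: 18>10).
For the Row player, High strictly dominates Low on the remaining columns (L: 13>4, M: 16>10, R: 18>12); eliminate Low.
Column M is eliminated: L beats it against every remaining row (High: 20>5).
For the Column player, L strictly dominates R on the remaining rows (High: 20>13); eliminate R.
Among the remaining strategies, none is strictly dominated by another pure strategy of the same player, so the elimination stops.
Surviving strategies — the Row player: {High}; the Column player: {L}.

L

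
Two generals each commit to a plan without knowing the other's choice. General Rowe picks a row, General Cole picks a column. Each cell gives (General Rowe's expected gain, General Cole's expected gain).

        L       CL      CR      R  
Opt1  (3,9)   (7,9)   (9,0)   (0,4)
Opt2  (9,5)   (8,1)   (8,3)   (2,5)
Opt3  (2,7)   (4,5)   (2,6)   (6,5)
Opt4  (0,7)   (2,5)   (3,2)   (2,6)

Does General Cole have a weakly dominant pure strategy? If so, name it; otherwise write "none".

L

L vs CL: Opt1: 9=9, Opt2: 5>1, Opt3: 7>5, Opt4: 7>5.
L vs CR: Opt1: 9>0, Opt2: 5>3, Opt3: 7>6, Opt4: 7>2.
L vs R: Opt1: 9>4, Opt2: 5=5, Opt3: 7>5, Opt4: 7>6.
L is at least as good as every other strategy against every opponent action, so it is weakly dominant.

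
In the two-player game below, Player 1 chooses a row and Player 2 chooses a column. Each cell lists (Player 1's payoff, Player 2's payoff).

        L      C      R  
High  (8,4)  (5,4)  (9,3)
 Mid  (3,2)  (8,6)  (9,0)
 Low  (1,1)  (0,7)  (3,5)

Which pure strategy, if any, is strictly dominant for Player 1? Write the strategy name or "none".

none

High fails to dominate Mid at C (5<8).
Mid fails to dominate High at L (3<8).
Low fails to dominate High at L (1<8).
No single strategy dominates all the others.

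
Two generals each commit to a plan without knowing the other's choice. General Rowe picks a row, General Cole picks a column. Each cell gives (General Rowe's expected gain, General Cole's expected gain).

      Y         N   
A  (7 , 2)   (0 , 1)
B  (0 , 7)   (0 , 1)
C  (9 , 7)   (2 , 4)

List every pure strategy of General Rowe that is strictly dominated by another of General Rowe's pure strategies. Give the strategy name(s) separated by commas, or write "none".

A is strictly dominated by C (Y: 9>7, N: 2>0).
C strictly dominates B — Y: 9>0, N: 2>0.
C is not dominated — it holds its own against A at Y (9>7); B at Y (9>0).

A, B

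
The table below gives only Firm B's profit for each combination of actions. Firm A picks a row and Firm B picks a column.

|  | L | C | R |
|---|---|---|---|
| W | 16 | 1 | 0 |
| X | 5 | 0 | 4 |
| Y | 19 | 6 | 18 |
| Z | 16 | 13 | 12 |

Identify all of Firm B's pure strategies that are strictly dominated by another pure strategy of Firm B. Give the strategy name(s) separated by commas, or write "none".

L is not dominated — it holds its own against C at W (16>1); R at W (16>0).
C is strictly dominated by L (W: 16>1, X: 5>0, Y: 19>6, Z: 16>13).
L strictly dominates R — W: 16>0, X: 5>4, Y: 19>18, Z: 16>12.

C, R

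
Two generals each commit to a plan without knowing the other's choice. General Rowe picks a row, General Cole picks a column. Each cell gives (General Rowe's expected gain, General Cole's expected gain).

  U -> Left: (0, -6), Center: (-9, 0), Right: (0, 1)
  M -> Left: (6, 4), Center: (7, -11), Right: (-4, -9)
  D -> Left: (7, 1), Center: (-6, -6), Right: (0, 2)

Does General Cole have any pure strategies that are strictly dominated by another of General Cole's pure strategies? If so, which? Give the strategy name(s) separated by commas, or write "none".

Nothing dominates Left: Center at M (4>-11); Right at M (4>-9).
Center is strictly dominated by Right (U: 1>0, M: -9>-11, D: 2>-6).
Nothing dominates Right: Left at U (1>-6); Center at U (1>0).

Center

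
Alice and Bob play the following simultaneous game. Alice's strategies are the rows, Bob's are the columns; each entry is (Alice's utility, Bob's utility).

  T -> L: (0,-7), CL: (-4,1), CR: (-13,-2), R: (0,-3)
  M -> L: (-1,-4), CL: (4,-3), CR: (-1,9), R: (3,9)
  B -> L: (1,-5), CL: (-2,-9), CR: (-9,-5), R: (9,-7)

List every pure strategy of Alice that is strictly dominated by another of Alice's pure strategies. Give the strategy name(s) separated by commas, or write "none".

T is strictly dominated by B (L: 1>0, CL: -2>-4, CR: -9>-13, R: 9>0).
M is not dominated — it holds its own against T at CL (4>-4); B at CL (4>-2).
B is not dominated — it holds its own against T at L (1>0); M at L (1>-1).

T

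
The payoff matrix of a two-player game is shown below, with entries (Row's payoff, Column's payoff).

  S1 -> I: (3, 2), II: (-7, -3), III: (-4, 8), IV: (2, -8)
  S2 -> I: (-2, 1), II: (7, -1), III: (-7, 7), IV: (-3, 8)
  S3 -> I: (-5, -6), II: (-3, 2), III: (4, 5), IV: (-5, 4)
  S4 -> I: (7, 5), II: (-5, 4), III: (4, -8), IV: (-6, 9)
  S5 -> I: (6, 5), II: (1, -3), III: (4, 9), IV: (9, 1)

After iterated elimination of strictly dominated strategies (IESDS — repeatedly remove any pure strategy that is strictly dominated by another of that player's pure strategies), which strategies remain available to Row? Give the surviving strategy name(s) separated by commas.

Row's strategy S1 is strictly dominated by S5 (I: 6>3, II: 1>-7, III: 4>-4, IV: 9>2) and is removed.
For Column, IV strictly dominates II on the remaining rows (S2: 8>-1, S3: 4>2, S4: 9>4, S5: 1>-3); eliminate II.
For Row, S5 strictly dominates S2 on the remaining columns (I: 6>-2, III: 4>-7, IV: 9>-3); eliminate S2.
Among the remaining strategies, none is strictly dominated by another pure strategy of the same player, so the elimination stops.
Surviving strategies — Row: {S3, S4, S5}; Column: {I, III, IV}.

S3, S4, S5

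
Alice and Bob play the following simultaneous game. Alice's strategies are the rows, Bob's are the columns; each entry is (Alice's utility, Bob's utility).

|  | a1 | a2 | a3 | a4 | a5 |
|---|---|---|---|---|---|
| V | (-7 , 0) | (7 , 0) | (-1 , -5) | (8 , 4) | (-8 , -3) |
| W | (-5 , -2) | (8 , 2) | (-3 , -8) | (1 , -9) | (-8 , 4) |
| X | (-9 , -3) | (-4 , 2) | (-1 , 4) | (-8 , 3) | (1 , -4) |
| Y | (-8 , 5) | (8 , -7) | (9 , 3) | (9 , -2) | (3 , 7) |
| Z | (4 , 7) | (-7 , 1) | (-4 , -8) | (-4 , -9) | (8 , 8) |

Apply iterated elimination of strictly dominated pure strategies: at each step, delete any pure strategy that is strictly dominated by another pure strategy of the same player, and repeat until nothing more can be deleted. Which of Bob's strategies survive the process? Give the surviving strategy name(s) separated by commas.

a1, a2, a4, a5

Alice's strategy X is strictly dominated by Y (a1: -8>-9, a2: 8>-4, a3: 9>-1, a4: 9>-8, a5: 3>1) and is removed.
Bob's strategy a3 is strictly dominated by a1 (V: 0>-5, W: -2>-8, Y: 5>3, Z: 7>-8) and is removed.
Among the remaining strategies, none is strictly dominated by another pure strategy of the same player, so the elimination stops.
Surviving strategies — Alice: {V, W, Y, Z}; Bob: {a1, a2, a4, a5}.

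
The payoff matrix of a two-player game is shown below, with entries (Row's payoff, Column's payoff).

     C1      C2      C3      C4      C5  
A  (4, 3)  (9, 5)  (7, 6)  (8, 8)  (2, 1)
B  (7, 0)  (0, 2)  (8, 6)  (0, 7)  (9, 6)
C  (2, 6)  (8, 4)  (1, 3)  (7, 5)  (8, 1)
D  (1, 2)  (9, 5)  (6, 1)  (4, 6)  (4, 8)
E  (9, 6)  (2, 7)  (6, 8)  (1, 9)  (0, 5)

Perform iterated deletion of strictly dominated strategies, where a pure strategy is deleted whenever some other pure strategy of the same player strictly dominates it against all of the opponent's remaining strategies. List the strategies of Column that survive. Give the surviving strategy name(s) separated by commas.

C4

For Column, C4 strictly dominates C2 on the remaining rows (A: 8>5, B: 7>2, C: 5>4, D: 6>5, E: 9>7); eliminate C2.
Column's strategy C3 is strictly dominated by C4 (A: 8>6, B: 7>6, C: 5>3, D: 6>1, E: 9>8) and is removed.
Row's strategy D is strictly dominated by C (C1: 2>1, C4: 7>4, C5: 8>4) and is removed.
For Column, C4 strictly dominates C5 on the remaining rows (A: 8>1, B: 7>6, C: 5>1, E: 9>5); eliminate C5.
For Row, E strictly dominates B on the remaining columns (C1: 9>7, C4: 1>0); eliminate B.
Row's strategy C is strictly dominated by A (C1: 4>2, C4: 8>7) and is removed.
For Column, C4 strictly dominates C1 on the remaining rows (A: 8>3, E: 9>6); eliminate C1.
Row's strategy E is strictly dominated by A (C4: 8>1) and is removed.
Among the remaining strategies, none is strictly dominated by another pure strategy of the same player, so the elimination stops.
Surviving strategies — Row: {A}; Column: {C4}.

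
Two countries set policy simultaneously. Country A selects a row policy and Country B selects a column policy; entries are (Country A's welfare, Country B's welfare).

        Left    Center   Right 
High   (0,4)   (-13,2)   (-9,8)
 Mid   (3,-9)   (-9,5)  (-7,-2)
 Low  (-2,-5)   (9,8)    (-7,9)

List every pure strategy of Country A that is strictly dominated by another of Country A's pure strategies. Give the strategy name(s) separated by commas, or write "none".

High

High: dominated, since Mid does at least as well everywhere (Left: 3>0, Center: -9>-13, Right: -7>-9).
Mid: no other strategy beats it everywhere (High at Left (3>0); Low at Left (3>-2)).
Low is not dominated — it holds its own against High at Center (9>-13); Mid at Center (9>-9).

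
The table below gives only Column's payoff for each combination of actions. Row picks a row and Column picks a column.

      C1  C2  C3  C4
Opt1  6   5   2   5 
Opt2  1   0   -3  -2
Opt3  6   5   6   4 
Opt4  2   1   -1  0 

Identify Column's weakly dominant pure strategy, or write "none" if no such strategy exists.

C1 vs C2: Opt1: 6>5, Opt2: 1>0, Opt3: 6>5, Opt4: 2>1.
C1 vs C3: Opt1: 6>2, Opt2: 1>-3, Opt3: 6=6, Opt4: 2>-1.
C1 vs C4: Opt1: 6>5, Opt2: 1>-2, Opt3: 6>4, Opt4: 2>0.
C1 is at least as good as every other strategy against every opponent action, so it is weakly dominant.

C1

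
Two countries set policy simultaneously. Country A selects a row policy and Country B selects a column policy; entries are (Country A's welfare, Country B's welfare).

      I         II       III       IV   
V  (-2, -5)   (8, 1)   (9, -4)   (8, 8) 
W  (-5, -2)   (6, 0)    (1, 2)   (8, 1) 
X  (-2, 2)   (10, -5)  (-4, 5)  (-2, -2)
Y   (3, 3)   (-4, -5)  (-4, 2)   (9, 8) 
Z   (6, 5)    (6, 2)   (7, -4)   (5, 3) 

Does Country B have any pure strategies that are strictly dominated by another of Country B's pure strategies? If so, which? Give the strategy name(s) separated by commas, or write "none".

Nothing dominates I: II at X (2>-5); III at Y (3>2); IV at X (2>-2).
IV strictly dominates II — V: 8>1, W: 1>0, X: -2>-5, Y: 8>-5, Z: 3>2.
III is not dominated — it holds its own against I at V (-4>-5); II at W (2>0); IV at W (2>1).
IV is not dominated — it holds its own against I at V (8>-5); II at V (8>1); III at V (8>-4).

II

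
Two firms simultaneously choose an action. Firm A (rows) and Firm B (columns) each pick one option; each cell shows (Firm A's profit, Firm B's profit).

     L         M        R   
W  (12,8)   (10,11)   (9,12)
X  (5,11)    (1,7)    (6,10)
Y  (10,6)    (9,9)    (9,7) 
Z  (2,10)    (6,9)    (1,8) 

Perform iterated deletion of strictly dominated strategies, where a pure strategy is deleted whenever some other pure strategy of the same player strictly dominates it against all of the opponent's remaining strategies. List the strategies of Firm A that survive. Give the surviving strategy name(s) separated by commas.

W, Y

For Firm A, W strictly dominates X on the remaining columns (L: 12>5, M: 10>1, R: 9>6); eliminate X.
For Firm A, W strictly dominates Z on the remaining columns (L: 12>2, M: 10>6, R: 9>1); eliminate Z.
For Firm B, M strictly dominates L on the remaining rows (W: 11>8, Y: 9>6); eliminate L.
Among the remaining strategies, none is strictly dominated by another pure strategy of the same player, so the elimination stops.
Surviving strategies — Firm A: {W, Y}; Firm B: {M, R}.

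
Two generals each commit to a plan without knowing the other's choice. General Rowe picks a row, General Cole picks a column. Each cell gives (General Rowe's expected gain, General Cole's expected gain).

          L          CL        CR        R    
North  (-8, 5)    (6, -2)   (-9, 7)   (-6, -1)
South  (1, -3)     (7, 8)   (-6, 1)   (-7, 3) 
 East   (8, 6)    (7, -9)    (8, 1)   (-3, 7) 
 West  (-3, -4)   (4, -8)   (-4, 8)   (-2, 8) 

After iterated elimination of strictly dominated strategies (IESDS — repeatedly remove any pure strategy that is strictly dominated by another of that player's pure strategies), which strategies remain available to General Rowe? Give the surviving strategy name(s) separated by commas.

For General Rowe, East strictly dominates North on the remaining columns (L: 8>-8, CL: 7>6, CR: 8>-9, R: -3>-6); eliminate North.
General Cole's strategy L is strictly dominated by R (South: 3>-3, East: 7>6, West: 8>-4) and is removed.
Among the remaining strategies, none is strictly dominated by another pure strategy of the same player, so the elimination stops.
Surviving strategies — General Rowe: {South, East, West}; General Cole: {CL, CR, R}.

South, East, West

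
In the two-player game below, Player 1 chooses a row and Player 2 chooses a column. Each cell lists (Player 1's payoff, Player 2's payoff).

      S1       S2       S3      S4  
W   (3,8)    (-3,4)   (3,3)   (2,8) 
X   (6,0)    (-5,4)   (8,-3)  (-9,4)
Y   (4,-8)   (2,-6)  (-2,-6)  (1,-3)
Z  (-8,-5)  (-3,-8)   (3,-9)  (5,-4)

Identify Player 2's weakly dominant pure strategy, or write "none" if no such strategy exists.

S4

S4 vs S1: W: 8=8, X: 4>0, Y: -3>-8, Z: -4>-5.
S4 vs S2: W: 8>4, X: 4=4, Y: -3>-6, Z: -4>-8.
S4 vs S3: W: 8>3, X: 4>-3, Y: -3>-6, Z: -4>-9.
S4 is at least as good as every other strategy against every opponent action, so it is weakly dominant.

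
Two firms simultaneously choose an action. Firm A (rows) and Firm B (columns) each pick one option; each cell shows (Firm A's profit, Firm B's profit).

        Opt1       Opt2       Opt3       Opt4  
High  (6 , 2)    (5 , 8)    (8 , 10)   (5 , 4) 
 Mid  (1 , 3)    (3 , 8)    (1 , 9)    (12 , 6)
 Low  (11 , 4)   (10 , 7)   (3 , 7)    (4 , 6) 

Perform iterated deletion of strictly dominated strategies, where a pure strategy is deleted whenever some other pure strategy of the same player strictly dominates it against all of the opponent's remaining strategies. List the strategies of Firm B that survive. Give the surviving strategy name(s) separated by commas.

Firm B's strategy Opt1 is strictly dominated by Opt2 (High: 8>2, Mid: 8>3, Low: 7>4) and is removed.
For Firm B, Opt2 strictly dominates Opt4 on the remaining rows (High: 8>4, Mid: 8>6, Low: 7>6); eliminate Opt4.
Firm A's strategy Mid is strictly dominated by High (Opt2: 5>3, Opt3: 8>1) and is removed.
Among the remaining strategies, none is strictly dominated by another pure strategy of the same player, so the elimination stops.
Surviving strategies — Firm A: {High, Low}; Firm B: {Opt2, Opt3}.

Opt2, Opt3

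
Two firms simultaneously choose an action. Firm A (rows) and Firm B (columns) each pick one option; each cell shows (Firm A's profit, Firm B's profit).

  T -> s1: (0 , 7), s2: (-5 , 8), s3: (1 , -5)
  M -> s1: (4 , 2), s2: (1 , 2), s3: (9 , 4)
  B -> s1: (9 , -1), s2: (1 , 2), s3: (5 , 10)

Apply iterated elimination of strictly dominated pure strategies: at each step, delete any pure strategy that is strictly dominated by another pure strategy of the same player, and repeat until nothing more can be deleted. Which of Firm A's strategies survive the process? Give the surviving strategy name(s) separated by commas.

Row T is eliminated: M beats it against every remaining column (s1: 4>0, s2: 1>-5, s3: 9>1).
Column s1 is eliminated: s3 beats it against every remaining row (M: 4>2, B: 10>-1).
For Firm B, s3 strictly dominates s2 on the remaining rows (M: 4>2, B: 10>2); eliminate s2.
For Firm A, M strictly dominates B on the remaining columns (s3: 9>5); eliminate B.
Among the remaining strategies, none is strictly dominated by another pure strategy of the same player, so the elimination stops.
Surviving strategies — Firm A: {M}; Firm B: {s3}.

M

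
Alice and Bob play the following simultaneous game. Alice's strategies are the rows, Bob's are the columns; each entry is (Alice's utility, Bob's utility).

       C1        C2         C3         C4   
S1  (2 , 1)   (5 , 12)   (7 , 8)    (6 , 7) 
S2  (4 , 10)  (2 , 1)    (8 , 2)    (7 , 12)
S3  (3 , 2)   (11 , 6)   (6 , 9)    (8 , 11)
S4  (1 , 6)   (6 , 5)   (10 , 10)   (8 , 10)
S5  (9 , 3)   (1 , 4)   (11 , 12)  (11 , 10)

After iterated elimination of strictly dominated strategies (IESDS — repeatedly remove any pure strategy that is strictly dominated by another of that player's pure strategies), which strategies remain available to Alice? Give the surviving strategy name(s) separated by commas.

S5

Bob's strategy C1 is strictly dominated by C4 (S1: 7>1, S2: 12>10, S3: 11>2, S4: 10>6, S5: 10>3) and is removed.
For Alice, S4 strictly dominates S1 on the remaining columns (C2: 6>5, C3: 10>7, C4: 8>6); eliminate S1.
Row S2 is eliminated: S4 beats it against every remaining column (C2: 6>2, C3: 10>8, C4: 8>7).
Column C2 is eliminated: C3 beats it against every remaining row (S3: 9>6, S4: 10>5, S5: 12>4).
Alice's strategy S3 is strictly dominated by S5 (C3: 11>6, C4: 11>8) and is removed.
For Alice, S5 strictly dominates S4 on the remaining columns (C3: 11>10, C4: 11>8); eliminate S4.
Column C4 is eliminated: C3 beats it against every remaining row (S5: 12>10).
Among the remaining strategies, none is strictly dominated by another pure strategy of the same player, so the elimination stops.
Surviving strategies — Alice: {S5}; Bob: {C3}.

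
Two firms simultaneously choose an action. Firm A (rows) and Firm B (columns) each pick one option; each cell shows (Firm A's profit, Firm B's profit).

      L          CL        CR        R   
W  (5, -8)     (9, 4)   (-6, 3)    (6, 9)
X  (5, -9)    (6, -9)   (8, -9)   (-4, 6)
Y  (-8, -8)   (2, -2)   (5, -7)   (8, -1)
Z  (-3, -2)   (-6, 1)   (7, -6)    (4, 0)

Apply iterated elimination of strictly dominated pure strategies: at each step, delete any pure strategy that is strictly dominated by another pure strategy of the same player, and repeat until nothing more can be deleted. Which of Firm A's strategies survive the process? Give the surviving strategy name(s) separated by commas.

Firm B's strategy L is strictly dominated by R (W: 9>-8, X: 6>-9, Y: -1>-8, Z: 0>-2) and is removed.
Firm B's strategy CR is strictly dominated by R (W: 9>3, X: 6>-9, Y: -1>-7, Z: 0>-6) and is removed.
Firm A's strategy X is strictly dominated by W (CL: 9>6, R: 6>-4) and is removed.
Firm A's strategy Z is strictly dominated by W (CL: 9>-6, R: 6>4) and is removed.
Column CL is eliminated: R beats it against every remaining row (W: 9>4, Y: -1>-2).
For Firm A, Y strictly dominates W on the remaining columns (R: 8>6); eliminate W.
Among the remaining strategies, none is strictly dominated by another pure strategy of the same player, so the elimination stops.
Surviving strategies — Firm A: {Y}; Firm B: {R}.

Y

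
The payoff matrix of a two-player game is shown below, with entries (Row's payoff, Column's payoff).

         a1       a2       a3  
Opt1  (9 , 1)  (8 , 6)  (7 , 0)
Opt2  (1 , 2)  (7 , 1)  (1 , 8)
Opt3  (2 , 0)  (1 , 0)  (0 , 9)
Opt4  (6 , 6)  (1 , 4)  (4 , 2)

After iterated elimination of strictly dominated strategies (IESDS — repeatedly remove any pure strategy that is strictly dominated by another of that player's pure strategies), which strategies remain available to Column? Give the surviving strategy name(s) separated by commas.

a2

Row's strategy Opt2 is strictly dominated by Opt1 (a1: 9>1, a2: 8>7, a3: 7>1) and is removed.
Row Opt3 is eliminated: Opt1 beats it against every remaining column (a1: 9>2, a2: 8>1, a3: 7>0).
For Row, Opt1 strictly dominates Opt4 on the remaining columns (a1: 9>6, a2: 8>1, a3: 7>4); eliminate Opt4.
Column a1 is eliminated: a2 beats it against every remaining row (Opt1: 6>1).
Column a3 is eliminated: a2 beats it against every remaining row (Opt1: 6>0).
Among the remaining strategies, none is strictly dominated by another pure strategy of the same player, so the elimination stops.
Surviving strategies — Row: {Opt1}; Column: {a2}.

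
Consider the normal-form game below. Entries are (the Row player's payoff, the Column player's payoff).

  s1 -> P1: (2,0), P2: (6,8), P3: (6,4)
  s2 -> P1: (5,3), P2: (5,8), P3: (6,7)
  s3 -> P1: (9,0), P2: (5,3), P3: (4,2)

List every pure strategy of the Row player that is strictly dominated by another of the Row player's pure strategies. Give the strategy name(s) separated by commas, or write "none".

s1 is not dominated — it holds its own against s2 at P2 (6>5); s3 at P2 (6>5).
s2 is not dominated — it holds its own against s1 at P1 (5>2); s3 at P2 (5=5).
Nothing dominates s3: s1 at P1 (9>2); s2 at P1 (9>5).

none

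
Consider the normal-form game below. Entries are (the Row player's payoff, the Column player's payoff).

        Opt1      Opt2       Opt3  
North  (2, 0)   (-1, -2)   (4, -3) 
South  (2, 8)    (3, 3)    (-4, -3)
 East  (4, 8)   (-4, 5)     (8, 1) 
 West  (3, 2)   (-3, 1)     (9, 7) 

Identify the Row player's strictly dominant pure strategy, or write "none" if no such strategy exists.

none

North fails to dominate South at Opt1 (2=2).
South fails to dominate North at Opt1 (2=2).
East fails to dominate North at Opt2 (-4<-1).
West fails to dominate North at Opt2 (-3<-1).
No single strategy dominates all the others.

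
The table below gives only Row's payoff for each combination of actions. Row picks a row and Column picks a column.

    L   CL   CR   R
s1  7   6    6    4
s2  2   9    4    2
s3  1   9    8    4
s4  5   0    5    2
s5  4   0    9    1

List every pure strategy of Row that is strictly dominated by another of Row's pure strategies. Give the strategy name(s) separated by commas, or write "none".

Nothing dominates s1: s2 at L (7>2); s3 at L (7>1); s4 at L (7>5); s5 at L (7>4).
Nothing dominates s2: s1 at CL (9>6); s3 at L (2>1); s4 at CL (9>0); s5 at CL (9>0).
s3: no other strategy beats it everywhere (s1 at CL (9>6); s2 at CL (9=9); s4 at CL (9>0); s5 at CL (9>0)).
s1 strictly dominates s4 — L: 7>5, CL: 6>0, CR: 6>5, R: 4>2.
s5 is not dominated — it holds its own against s1 at CR (9>6); s2 at L (4>2); s3 at L (4>1); s4 at CL (0=0).

s4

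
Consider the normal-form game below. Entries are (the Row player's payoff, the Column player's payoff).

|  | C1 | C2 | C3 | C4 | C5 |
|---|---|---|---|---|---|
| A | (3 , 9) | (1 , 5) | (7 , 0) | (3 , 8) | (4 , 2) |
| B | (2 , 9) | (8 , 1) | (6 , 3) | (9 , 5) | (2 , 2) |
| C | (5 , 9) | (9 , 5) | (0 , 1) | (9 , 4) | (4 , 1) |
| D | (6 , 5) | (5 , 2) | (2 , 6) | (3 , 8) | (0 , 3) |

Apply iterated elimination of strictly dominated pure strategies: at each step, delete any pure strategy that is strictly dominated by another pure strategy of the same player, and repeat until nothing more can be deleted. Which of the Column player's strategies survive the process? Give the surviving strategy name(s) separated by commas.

C1, C4

For the Column player, C1 strictly dominates C2 on the remaining rows (A: 9>5, B: 9>1, C: 9>5, D: 5>2); eliminate C2.
For the Column player, C4 strictly dominates C3 on the remaining rows (A: 8>0, B: 5>3, C: 4>1, D: 8>6); eliminate C3.
The Column player's strategy C5 is strictly dominated by C1 (A: 9>2, B: 9>2, C: 9>1, D: 5>3) and is removed.
The Row player's strategy A is strictly dominated by C (C1: 5>3, C4: 9>3) and is removed.
Among the remaining strategies, none is strictly dominated by another pure strategy of the same player, so the elimination stops.
Surviving strategies — the Row player: {B, C, D}; the Column player: {C1, C4}.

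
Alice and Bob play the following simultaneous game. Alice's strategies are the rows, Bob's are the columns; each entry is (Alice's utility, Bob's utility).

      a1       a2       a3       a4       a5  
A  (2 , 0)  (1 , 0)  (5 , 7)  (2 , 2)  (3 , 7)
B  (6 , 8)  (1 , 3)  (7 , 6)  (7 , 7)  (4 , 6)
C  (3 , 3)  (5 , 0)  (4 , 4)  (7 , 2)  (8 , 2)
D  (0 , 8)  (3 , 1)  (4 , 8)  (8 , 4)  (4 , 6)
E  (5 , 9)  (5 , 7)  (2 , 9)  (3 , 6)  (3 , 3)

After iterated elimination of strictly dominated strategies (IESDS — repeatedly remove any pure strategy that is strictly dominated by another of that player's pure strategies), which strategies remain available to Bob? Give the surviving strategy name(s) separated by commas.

a1

For Bob, a3 strictly dominates a2 on the remaining rows (A: 7>0, B: 6>3, C: 4>0, D: 8>1, E: 9>7); eliminate a2.
For Alice, B strictly dominates A on the remaining columns (a1: 6>2, a3: 7>5, a4: 7>2, a5: 4>3); eliminate A.
Alice's strategy E is strictly dominated by B (a1: 6>5, a3: 7>2, a4: 7>3, a5: 4>3) and is removed.
Column a4 is eliminated: a1 beats it against every remaining row (B: 8>7, C: 3>2, D: 8>4).
Bob's strategy a5 is strictly dominated by a1 (B: 8>6, C: 3>2, D: 8>6) and is removed.
Row C is eliminated: B beats it against every remaining column (a1: 6>3, a3: 7>4).
Alice's strategy D is strictly dominated by B (a1: 6>0, a3: 7>4) and is removed.
Column a3 is eliminated: a1 beats it against every remaining row (B: 8>6).
Among the remaining strategies, none is strictly dominated by another pure strategy of the same player, so the elimination stops.
Surviving strategies — Alice: {B}; Bob: {a1}.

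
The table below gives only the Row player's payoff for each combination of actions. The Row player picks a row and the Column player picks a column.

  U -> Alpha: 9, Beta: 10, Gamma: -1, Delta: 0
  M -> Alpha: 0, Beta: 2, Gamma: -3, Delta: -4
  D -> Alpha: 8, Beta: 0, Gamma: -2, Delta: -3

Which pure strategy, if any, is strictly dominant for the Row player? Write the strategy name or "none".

U

U vs M: Alpha: 9>0, Beta: 10>2, Gamma: -1>-3, Delta: 0>-4.
U vs D: Alpha: 9>8, Beta: 10>0, Gamma: -1>-2, Delta: 0>-3.
U strictly beats every other strategy against every opponent action, so it is strictly dominant.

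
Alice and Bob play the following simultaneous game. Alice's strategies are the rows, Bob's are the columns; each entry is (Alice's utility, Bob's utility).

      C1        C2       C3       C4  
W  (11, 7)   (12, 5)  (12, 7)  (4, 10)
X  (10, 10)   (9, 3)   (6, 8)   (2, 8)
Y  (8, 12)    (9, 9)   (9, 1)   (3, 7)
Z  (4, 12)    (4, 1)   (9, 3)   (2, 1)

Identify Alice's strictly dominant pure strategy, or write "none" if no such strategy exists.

W vs X: C1: 11>10, C2: 12>9, C3: 12>6, C4: 4>2.
W vs Y: C1: 11>8, C2: 12>9, C3: 12>9, C4: 4>3.
W vs Z: C1: 11>4, C2: 12>4, C3: 12>9, C4: 4>2.
W strictly beats every other strategy against every opponent action, so it is strictly dominant.

W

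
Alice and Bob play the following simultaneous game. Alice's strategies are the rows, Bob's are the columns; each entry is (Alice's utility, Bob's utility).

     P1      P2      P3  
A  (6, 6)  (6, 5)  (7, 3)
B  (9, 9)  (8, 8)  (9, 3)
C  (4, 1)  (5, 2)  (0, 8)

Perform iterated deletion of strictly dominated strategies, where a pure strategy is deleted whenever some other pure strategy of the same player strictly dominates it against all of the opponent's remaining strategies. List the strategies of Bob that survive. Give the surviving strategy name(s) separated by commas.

P1

Row A is eliminated: B beats it against every remaining column (P1: 9>6, P2: 8>6, P3: 9>7).
Row C is eliminated: B beats it against every remaining column (P1: 9>4, P2: 8>5, P3: 9>0).
For Bob, P1 strictly dominates P2 on the remaining rows (B: 9>8); eliminate P2.
Column P3 is eliminated: P1 beats it against every remaining row (B: 9>3).
Among the remaining strategies, none is strictly dominated by another pure strategy of the same player, so the elimination stops.
Surviving strategies — Alice: {B}; Bob: {P1}.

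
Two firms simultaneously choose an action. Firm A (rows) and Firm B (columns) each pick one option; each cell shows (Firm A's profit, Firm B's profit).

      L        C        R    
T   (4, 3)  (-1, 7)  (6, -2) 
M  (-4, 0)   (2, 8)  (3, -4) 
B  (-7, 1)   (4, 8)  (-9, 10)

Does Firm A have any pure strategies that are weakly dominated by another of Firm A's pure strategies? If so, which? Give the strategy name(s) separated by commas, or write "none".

T: no other strategy beats it everywhere (M at L (4>-4); B at L (4>-7)).
M: no other strategy beats it everywhere (T at C (2>-1); B at L (-4>-7)).
B: no other strategy beats it everywhere (T at C (4>-1); M at C (4>2)).

none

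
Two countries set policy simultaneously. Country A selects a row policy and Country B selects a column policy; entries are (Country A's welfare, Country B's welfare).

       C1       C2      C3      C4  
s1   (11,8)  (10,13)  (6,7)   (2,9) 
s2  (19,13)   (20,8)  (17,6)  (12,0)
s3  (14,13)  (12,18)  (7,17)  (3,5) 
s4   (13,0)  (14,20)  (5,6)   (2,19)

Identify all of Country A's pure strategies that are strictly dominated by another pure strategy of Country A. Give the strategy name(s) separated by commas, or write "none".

s2 strictly dominates s1 — C1: 19>11, C2: 20>10, C3: 17>6, C4: 12>2.
Nothing dominates s2: s1 at C1 (19>11); s3 at C1 (19>14); s4 at C1 (19>13).
s2 strictly dominates s3 — C1: 19>14, C2: 20>12, C3: 17>7, C4: 12>3.
s4: dominated, since s2 does at least as well everywhere (C1: 19>13, C2: 20>14, C3: 17>5, C4: 12>2).

s1, s3, s4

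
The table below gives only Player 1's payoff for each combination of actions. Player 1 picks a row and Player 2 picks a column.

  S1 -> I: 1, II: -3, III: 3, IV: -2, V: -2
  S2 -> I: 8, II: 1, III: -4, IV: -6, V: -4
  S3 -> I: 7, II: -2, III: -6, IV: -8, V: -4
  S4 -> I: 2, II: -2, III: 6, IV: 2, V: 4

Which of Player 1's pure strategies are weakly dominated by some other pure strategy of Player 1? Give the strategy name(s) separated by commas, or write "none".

S1 is weakly dominated by S4 (I: 2>1, II: -2>-3, III: 6>3, IV: 2>-2, V: 4>-2).
S2 is not dominated — it holds its own against S1 at I (8>1); S3 at I (8>7); S4 at I (8>2).
S2 weakly dominates S3 — I: 8>7, II: 1>-2, III: -4>-6, IV: -6>-8, V: -4=-4.
S4 is not dominated — it holds its own against S1 at I (2>1); S2 at III (6>-4); S3 at III (6>-6).

S1, S3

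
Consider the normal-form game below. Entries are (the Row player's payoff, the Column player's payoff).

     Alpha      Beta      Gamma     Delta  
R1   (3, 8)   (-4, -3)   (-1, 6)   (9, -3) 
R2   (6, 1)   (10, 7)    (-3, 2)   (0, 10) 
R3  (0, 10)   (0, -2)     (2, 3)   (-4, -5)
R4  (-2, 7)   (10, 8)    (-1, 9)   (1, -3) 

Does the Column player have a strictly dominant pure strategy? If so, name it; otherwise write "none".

Alpha fails to dominate Beta at R2 (1<7).
Beta fails to dominate Alpha at R1 (-3<8).
Gamma fails to dominate Alpha at R1 (6<8).
Delta fails to dominate Alpha at R1 (-3<8).
No single strategy dominates all the others.

none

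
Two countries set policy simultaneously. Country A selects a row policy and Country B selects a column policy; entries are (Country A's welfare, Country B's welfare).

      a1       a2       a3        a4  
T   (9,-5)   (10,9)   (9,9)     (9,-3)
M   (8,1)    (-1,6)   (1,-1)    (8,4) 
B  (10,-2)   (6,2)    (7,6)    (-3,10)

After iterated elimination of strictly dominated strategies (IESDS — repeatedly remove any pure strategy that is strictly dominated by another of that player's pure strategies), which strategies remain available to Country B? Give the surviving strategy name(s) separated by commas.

Country A's strategy M is strictly dominated by T (a1: 9>8, a2: 10>-1, a3: 9>1, a4: 9>8) and is removed.
Column a1 is eliminated: a2 beats it against every remaining row (T: 9>-5, B: 2>-2).
For Country A, T strictly dominates B on the remaining columns (a2: 10>6, a3: 9>7, a4: 9>-3); eliminate B.
Column a4 is eliminated: a2 beats it against every remaining row (T: 9>-3).
Among the remaining strategies, none is strictly dominated by another pure strategy of the same player, so the elimination stops.
Surviving strategies — Country A: {T}; Country B: {a2, a3}.

a2, a3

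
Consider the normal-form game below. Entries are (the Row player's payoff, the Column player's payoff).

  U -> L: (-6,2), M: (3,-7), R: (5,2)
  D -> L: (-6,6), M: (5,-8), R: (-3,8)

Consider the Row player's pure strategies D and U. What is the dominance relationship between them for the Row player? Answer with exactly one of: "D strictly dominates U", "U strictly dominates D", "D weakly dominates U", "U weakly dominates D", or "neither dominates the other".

D's payoffs vs U's, by the Column player's action — L: -6=-6, M: 5>3, R: -3<5.
D does better at M but worse at R; neither strategy dominates the other.

neither dominates the other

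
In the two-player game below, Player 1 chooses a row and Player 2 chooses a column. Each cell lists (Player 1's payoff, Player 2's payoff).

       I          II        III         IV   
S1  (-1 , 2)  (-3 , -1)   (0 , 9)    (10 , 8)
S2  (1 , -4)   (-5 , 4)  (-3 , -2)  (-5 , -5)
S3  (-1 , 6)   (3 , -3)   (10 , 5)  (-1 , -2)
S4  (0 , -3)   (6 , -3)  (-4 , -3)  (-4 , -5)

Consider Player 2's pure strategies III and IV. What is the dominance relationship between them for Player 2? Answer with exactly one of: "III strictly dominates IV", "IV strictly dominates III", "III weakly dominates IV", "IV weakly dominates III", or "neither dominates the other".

III strictly dominates IV

Compare III to IV across each choice by Player 1: S1: 9>8, S2: -2>-5, S3: 5>-2, S4: -3>-5.
III gives a strictly higher payoff against each choice by Player 1, so III strictly dominates IV.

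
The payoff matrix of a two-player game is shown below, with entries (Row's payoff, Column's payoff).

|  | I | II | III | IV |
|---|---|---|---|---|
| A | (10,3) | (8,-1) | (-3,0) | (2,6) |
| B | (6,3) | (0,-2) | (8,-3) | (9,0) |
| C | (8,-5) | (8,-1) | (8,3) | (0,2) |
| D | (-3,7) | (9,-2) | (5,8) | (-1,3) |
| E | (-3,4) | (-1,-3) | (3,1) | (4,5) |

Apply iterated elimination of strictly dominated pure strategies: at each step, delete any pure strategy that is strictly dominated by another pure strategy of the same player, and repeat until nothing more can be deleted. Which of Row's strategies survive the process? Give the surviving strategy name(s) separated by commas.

Row's strategy E is strictly dominated by B (I: 6>-3, II: 0>-1, III: 8>3, IV: 9>4) and is removed.
Column's strategy II is strictly dominated by IV (A: 6>-1, B: 0>-2, C: 2>-1, D: 3>-2) and is removed.
Row D is eliminated: B beats it against every remaining column (I: 6>-3, III: 8>5, IV: 9>-1).
Among the remaining strategies, none is strictly dominated by another pure strategy of the same player, so the elimination stops.
Surviving strategies — Row: {A, B, C}; Column: {I, III, IV}.

A, B, C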